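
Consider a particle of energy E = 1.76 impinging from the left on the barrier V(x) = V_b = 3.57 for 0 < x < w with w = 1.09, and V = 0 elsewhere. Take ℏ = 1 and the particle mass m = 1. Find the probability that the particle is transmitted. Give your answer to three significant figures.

T = 0.0612

Since E < V_b the interior solution is evanescent with decay constant κ = √(2m(V_b − E))/ℏ = 1.903.
κw = 2.074, sinh(κw) = 3.915.
Matching ψ, ψ′ at both faces gives T = [1 + V_b² sinh²(κw) / (4E(V_b − E))]⁻¹ = 1/16.33 = 0.0612.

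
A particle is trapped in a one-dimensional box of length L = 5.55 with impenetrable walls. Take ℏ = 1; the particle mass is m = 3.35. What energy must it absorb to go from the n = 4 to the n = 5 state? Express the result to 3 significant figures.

E_n = n²π²ℏ²/(2mL²), so ΔE = (5² − 4²) π²ℏ²/(2mL²).
ΔE = 9 × π² / (2 × 3.35 × 5.55²) = 0.4304.

ΔE = 0.430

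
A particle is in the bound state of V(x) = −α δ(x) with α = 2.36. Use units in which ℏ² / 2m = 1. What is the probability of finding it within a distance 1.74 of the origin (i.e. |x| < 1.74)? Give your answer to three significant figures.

P = 0.984

The normalised bound state is ψ = √κ e^{−κ|x|} with κ = mα/ℏ² = 1.180.
P(|x| < d) = ∫_{−d}^{d} κ e^{−2κ|x|} dx = 1 − e^{−2κd} = 1 − e^{−4.106} = 0.9835.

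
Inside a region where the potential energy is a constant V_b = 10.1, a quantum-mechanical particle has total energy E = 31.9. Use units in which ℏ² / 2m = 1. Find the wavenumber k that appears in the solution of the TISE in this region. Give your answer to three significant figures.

With E > V_b the solution is oscillatory, ψ ∝ e^{±ikx} with k = √(2m(E − V_b))/ℏ.
k = √(2 × 0.5 × 21.8) = 4.669.

k = 4.67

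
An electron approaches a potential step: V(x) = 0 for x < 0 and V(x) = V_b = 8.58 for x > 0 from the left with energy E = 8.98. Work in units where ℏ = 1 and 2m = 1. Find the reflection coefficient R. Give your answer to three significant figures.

R = 0.424

On each side the TISE gives plane waves with k = √(2m(E − V))/ℏ: k₁ = √(2·½·8.98) = 2.997, k₂ = √(2·½·0.4) = 0.6325.
Matching ψ and ψ′ at x = 0 gives r = (k₁ − k₂)/(k₁ + k₂), so R = r² = 0.4244 and T = 1 − R = 0.5756.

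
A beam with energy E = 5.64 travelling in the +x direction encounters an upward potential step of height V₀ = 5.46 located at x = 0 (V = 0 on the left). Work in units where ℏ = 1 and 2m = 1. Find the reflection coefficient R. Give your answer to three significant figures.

R = 0.486

The wavenumbers are k₁ = √(2mE)/ℏ = 2.375 on the left and k₂ = √(2m(E − V₀))/ℏ = 0.4243 on the right.
Matching ψ and ψ′ at x = 0 gives r = (k₁ − k₂)/(k₁ + k₂), so R = r² = 0.4856 and T = 1 − R = 0.5144.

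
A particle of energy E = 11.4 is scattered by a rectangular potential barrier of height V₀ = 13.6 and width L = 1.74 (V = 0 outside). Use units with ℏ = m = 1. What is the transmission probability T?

T = 0.00147

E < V₀: inside the barrier ψ ∝ e^{±κx} with κ = √(2m(V₀ − E))/ℏ = 2.098.
κL = 3.650, sinh(κL) = 19.22.
Matching ψ, ψ′ at both faces gives T = [1 + V₀² sinh²(κL) / (4E(V₀ − E))]⁻¹ = 1/682.2 = 0.00147.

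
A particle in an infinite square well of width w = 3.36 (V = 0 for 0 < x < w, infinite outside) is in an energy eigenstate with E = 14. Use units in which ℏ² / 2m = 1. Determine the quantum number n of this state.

From E_n = n²π²ℏ²/(2mw²) invert to n = √(2mw²E)/(πℏ).
n = (3.36/π) × √(2 × 0.5 × 14) = 4.002 → n = 4.

n = 4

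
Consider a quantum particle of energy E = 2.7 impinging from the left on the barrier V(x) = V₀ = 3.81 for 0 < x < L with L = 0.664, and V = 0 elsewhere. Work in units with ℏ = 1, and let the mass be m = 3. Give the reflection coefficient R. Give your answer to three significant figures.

E < V₀: inside the barrier ψ ∝ e^{±κx} with κ = √(2m(V₀ − E))/ℏ = 2.581.
κL = 1.714, sinh(κL) = 2.684.
The exact tunnelling result is T⁻¹ = 1 + V₀² sinh²(κL) / [4E(V₀ − E)] = 9.725, so T = 0.103.
R = 1 − T = 0.897.

R = 0.897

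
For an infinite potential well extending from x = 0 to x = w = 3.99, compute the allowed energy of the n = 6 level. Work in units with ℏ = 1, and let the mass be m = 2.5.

Requiring ψ(0) = ψ(w) = 0 quantises k = nπ/w, hence E_n = ℏ²k²/2m = n²π²ℏ²/(2mw²).
E_6 = 6² × π² / (2 × 2.5 × 3.99²) = 4.464.

E = 4.46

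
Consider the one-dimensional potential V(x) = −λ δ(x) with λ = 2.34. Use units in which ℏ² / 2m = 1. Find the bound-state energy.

The bound state is ψ(x) = √κ e^{−κ|x|}. The derivative jump ψ'(0⁺) − ψ'(0⁻) = −(2mλ/ℏ²)ψ(0) fixes κ = mλ/ℏ² = 1.170.
Then E = −ℏ²κ²/(2m) = −mλ²/(2ℏ²) = -1.369.

E = -1.37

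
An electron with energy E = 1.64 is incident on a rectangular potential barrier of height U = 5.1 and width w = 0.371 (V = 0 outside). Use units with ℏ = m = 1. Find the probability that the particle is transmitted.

T = 0.402

Since E < U the interior solution is evanescent with decay constant κ = √(2m(U − E))/ℏ = 2.631.
κw = 0.9759, sinh(κw) = 1.138.
The exact tunnelling result is T⁻¹ = 1 + U² sinh²(κw) / [4E(U − E)] = 2.485, so T = 0.402.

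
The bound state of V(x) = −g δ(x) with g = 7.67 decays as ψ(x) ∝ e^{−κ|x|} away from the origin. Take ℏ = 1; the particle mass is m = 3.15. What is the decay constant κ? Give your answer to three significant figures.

Integrate −(ℏ²/2m)ψ'' − gδ(x)ψ = Eψ from −ε to +ε: the ψ'' term gives ψ'(0⁺) − ψ'(0⁻) and the δ term gives −(2mg/ℏ²)ψ(0).
With ψ ∝ e^{−κ|x|} this yields −2κ = −2mg/ℏ², so κ = mg/ℏ² = 24.16.

κ = 24.2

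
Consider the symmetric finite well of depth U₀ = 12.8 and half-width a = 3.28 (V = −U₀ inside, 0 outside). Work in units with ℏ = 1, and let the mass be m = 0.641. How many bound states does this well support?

N = 9

Define the well-strength parameter z₀ = (a/ℏ)√(2mU₀) = 3.28 × √(2·0.641·12.8) = 13.29.
A new bound state (alternating even/odd) appears each time z₀ passes a multiple of π/2, so N = ⌊2z₀/π⌋ + 1 = ⌊8.459⌋ + 1 = 9.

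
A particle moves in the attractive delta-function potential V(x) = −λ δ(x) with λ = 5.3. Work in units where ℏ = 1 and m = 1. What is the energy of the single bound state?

E = -14.0

The bound state is ψ(x) = √κ e^{−κ|x|}. The derivative jump ψ'(0⁺) − ψ'(0⁻) = −(2mλ/ℏ²)ψ(0) fixes κ = mλ/ℏ² = 5.300.
Then E = −ℏ²κ²/(2m) = −mλ²/(2ℏ²) = -14.05.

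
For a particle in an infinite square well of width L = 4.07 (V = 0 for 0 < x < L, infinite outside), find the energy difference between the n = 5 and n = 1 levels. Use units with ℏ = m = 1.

E_n = n²π²ℏ²/(2mL²), so ΔE = (5² − 1²) π²ℏ²/(2mL²).
ΔE = 24 × π² / (2 × 1 × 4.07²) = 7.150.

ΔE = 7.15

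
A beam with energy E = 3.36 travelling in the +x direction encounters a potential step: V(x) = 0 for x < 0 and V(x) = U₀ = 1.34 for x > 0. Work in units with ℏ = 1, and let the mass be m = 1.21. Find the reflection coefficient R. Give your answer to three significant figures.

On each side the TISE gives plane waves with k = √(2m(E − V))/ℏ: k₁ = √(2·1.21·3.36) = 2.852, k₂ = √(2·1.21·2.02) = 2.211.
Matching ψ and ψ′ at x = 0 gives r = (k₁ − k₂)/(k₁ + k₂), so R = r² = 0.01601 and T = 1 − R = 0.9840.

R = 0.0160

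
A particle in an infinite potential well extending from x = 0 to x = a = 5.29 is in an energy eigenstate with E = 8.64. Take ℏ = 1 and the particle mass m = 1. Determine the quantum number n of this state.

For an infinite well E_n = n²π²ℏ²/(2ma²), so n = (a/πℏ)√(2mE).
n = (5.29/π) × √(2 × 1 × 8.64) = 7.000 → n = 7.

n = 7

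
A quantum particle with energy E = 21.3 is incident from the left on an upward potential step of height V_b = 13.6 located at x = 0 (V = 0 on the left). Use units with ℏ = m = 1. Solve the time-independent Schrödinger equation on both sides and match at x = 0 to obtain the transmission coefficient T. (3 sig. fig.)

The wavenumbers are k₁ = √(2mE)/ℏ = 6.527 on the left and k₂ = √(2m(E − V_b))/ℏ = 3.924 on the right.
Matching ψ and ψ′ at x = 0 gives r = (k₁ − k₂)/(k₁ + k₂), so R = r² = 0.06201 and T = 1 − R = 0.9380.

T = 0.938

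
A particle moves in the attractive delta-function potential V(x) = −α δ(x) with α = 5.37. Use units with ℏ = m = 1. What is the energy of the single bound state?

The bound state is ψ(x) = √κ e^{−κ|x|}. The derivative jump ψ'(0⁺) − ψ'(0⁻) = −(2mα/ℏ²)ψ(0) fixes κ = mα/ℏ² = 5.370.
Then E = −ℏ²κ²/(2m) = −mα²/(2ℏ²) = -14.42.

E = -14.4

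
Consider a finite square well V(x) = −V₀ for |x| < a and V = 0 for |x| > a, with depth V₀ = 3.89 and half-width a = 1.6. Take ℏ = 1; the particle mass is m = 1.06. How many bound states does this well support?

N = 3

Define the well-strength parameter z₀ = (a/ℏ)√(2mV₀) = 1.6 × √(2·1.06·3.89) = 4.595.
A new bound state (alternating even/odd) appears each time z₀ passes a multiple of π/2, so N = ⌊2z₀/π⌋ + 1 = ⌊2.925⌋ + 1 = 3.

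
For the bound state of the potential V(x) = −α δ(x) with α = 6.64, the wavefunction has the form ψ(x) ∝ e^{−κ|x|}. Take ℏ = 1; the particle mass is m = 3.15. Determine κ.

κ = 20.9

Integrate −(ℏ²/2m)ψ'' − αδ(x)ψ = Eψ from −ε to +ε: the ψ'' term gives ψ'(0⁺) − ψ'(0⁻) and the δ term gives −(2mα/ℏ²)ψ(0).
With ψ ∝ e^{−κ|x|} this yields −2κ = −2mα/ℏ², so κ = mα/ℏ² = 20.92.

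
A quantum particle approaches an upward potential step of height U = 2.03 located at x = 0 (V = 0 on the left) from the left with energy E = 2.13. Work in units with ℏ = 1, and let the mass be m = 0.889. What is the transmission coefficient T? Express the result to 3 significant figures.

T = 0.585

On each side the TISE gives plane waves with k = √(2m(E − V))/ℏ: k₁ = √(2·0.889·2.13) = 1.946, k₂ = √(2·0.889·0.1) = 0.4217.
Matching ψ and ψ′ at x = 0 gives r = (k₁ − k₂)/(k₁ + k₂), so R = r² = 0.4145 and T = 1 − R = 0.5855.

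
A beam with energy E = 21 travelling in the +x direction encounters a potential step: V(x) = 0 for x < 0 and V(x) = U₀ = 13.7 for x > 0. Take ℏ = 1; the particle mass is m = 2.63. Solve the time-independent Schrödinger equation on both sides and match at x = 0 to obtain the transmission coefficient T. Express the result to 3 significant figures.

The wavenumbers are k₁ = √(2mE)/ℏ = 10.51 on the left and k₂ = √(2m(E − U₀))/ℏ = 6.197 on the right.
Continuity of ψ and ψ′ at the step yields the reflection amplitude r = (k₁ − k₂)/(k₁ + k₂) = 0.2582; thus R = |r|² = 0.06666, T = 0.9333.

T = 0.933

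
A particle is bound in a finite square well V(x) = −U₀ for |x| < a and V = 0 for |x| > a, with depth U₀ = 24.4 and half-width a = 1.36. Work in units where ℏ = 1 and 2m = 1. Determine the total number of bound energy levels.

N = 5

The dimensionless depth is z₀ = a√(2mU₀)/ℏ = 1.36 × √(24.40) = 6.718.
A new bound state (alternating even/odd) appears each time z₀ passes a multiple of π/2, so N = ⌊2z₀/π⌋ + 1 = ⌊4.277⌋ + 1 = 5.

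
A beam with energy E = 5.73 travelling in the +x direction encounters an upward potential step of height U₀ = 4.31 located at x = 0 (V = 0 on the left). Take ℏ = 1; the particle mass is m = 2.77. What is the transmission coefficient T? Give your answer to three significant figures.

T = 0.888

On each side the TISE gives plane waves with k = √(2m(E − V))/ℏ: k₁ = √(2·2.77·5.73) = 5.634, k₂ = √(2·2.77·1.42) = 2.805.
Matching ψ and ψ′ at x = 0 gives r = (k₁ − k₂)/(k₁ + k₂), so R = r² = 0.1124 and T = 1 − R = 0.8876.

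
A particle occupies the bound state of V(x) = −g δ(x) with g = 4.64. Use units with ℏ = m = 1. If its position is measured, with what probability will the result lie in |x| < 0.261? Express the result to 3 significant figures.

P = 0.911

The normalised bound state is ψ = √κ e^{−κ|x|} with κ = mg/ℏ² = 4.640.
P(|x| < d) = ∫_{−d}^{d} κ e^{−2κ|x|} dx = 1 − e^{−2κd} = 1 − e^{−2.422} = 0.9113.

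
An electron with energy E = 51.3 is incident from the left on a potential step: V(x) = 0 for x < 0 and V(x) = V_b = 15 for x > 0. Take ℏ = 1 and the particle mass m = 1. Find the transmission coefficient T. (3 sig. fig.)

The wavenumbers are k₁ = √(2mE)/ℏ = 10.13 on the left and k₂ = √(2m(E − V_b))/ℏ = 8.521 on the right.
Matching ψ and ψ′ at x = 0 gives r = (k₁ − k₂)/(k₁ + k₂), so R = r² = 0.007440 and T = 1 − R = 0.9926.

T = 0.993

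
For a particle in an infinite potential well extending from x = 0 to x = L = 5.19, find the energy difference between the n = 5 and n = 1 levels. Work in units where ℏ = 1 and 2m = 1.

E_n = n²π²ℏ²/(2mL²), so ΔE = (5² − 1²) π²ℏ²/(2mL²).
ΔE = 24 × π² / (2 × 0.5 × 5.19²) = 8.794.

ΔE = 8.79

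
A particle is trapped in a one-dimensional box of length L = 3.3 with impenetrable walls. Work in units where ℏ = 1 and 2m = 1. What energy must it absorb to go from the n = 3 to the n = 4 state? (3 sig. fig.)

ΔE = 6.34

E_n = n²π²ℏ²/(2mL²), so ΔE = (4² − 3²) π²ℏ²/(2mL²).
ΔE = 7 × π² / (2 × 0.5 × 3.3²) = 6.344.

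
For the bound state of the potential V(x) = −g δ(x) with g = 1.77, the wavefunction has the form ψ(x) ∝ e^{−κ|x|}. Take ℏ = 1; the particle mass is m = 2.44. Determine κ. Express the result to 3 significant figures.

Integrate −(ℏ²/2m)ψ'' − gδ(x)ψ = Eψ from −ε to +ε: the ψ'' term gives ψ'(0⁺) − ψ'(0⁻) and the δ term gives −(2mg/ℏ²)ψ(0).
With ψ ∝ e^{−κ|x|} this yields −2κ = −2mg/ℏ², so κ = mg/ℏ² = 4.319.

κ = 4.32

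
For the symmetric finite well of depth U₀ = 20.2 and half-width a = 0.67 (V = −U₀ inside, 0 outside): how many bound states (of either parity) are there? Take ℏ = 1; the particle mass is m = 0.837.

N = 3

The dimensionless depth is z₀ = a√(2mU₀)/ℏ = 0.67 × √(33.81) = 3.896.
The even/odd transcendental equations gain one root per π/2 in z₀, giving N = 1 + ⌊2z₀/π⌋ = 1 + ⌊2.480⌋ = 3.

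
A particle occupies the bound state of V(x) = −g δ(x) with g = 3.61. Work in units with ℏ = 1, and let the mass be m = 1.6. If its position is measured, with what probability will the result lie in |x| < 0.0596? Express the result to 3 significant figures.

P = 0.498

The normalised bound state is ψ = √κ e^{−κ|x|} with κ = mg/ℏ² = 5.776.
P(|x| < d) = ∫_{−d}^{d} κ e^{−2κ|x|} dx = 1 − e^{−2κd} = 1 − e^{−0.6885} = 0.4977.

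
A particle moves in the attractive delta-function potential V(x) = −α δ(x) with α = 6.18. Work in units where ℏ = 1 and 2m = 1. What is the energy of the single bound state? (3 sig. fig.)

The bound state is ψ(x) = √κ e^{−κ|x|}. The derivative jump ψ'(0⁺) − ψ'(0⁻) = −(2mα/ℏ²)ψ(0) fixes κ = mα/ℏ² = 3.090.
Then E = −ℏ²κ²/(2m) = −mα²/(2ℏ²) = -9.548.

E = -9.55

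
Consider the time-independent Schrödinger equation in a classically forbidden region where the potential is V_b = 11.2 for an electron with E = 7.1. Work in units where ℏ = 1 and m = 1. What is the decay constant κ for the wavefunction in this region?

Since E < V_b the TISE in this region is ψ'' = κ²ψ with κ = √(2m(V_b − E))/ℏ.
κ = √(2 × 1 × 4.1) = 2.864.

κ = 2.86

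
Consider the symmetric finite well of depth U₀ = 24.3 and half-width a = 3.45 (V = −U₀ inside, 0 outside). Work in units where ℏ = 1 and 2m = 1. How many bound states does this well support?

Define the well-strength parameter z₀ = (a/ℏ)√(2mU₀) = 3.45 × √(2·0.5·24.3) = 17.01.
A new bound state (alternating even/odd) appears each time z₀ passes a multiple of π/2, so N = ⌊2z₀/π⌋ + 1 = ⌊10.83⌋ + 1 = 11.

N = 11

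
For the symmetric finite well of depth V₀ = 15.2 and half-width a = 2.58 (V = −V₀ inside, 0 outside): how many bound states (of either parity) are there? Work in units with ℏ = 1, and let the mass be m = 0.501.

The dimensionless depth is z₀ = a√(2mV₀)/ℏ = 2.58 × √(15.23) = 10.07.
A new bound state (alternating even/odd) appears each time z₀ passes a multiple of π/2, so N = ⌊2z₀/π⌋ + 1 = ⌊6.410⌋ + 1 = 7.

N = 7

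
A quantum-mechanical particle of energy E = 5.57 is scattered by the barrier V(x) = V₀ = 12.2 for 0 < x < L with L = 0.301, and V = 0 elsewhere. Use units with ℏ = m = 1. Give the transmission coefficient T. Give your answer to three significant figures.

T = 0.360

Since E < V₀ the interior solution is evanescent with decay constant κ = √(2m(V₀ − E))/ℏ = 3.641.
κL = 1.096, sinh(κL) = 1.329.
Matching ψ, ψ′ at both faces gives T = [1 + V₀² sinh²(κL) / (4E(V₀ − E))]⁻¹ = 1/2.780 = 0.360.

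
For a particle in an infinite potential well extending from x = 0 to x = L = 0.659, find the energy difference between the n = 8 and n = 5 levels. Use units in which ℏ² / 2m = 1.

E_n = n²π²ℏ²/(2mL²), so ΔE = (8² − 5²) π²ℏ²/(2mL²).
ΔE = 39 × π² / (2 × 0.5 × 0.659²) = 886.3.

ΔE = 886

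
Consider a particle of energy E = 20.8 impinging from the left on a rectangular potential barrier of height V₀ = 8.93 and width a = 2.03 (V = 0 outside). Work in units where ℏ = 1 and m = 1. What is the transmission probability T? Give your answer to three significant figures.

E > V₀: inside the barrier k₂ = √(2m(E − V₀))/ℏ = 4.872, k₂a = 9.891.
Matching at both interfaces gives T⁻¹ = 1 + V₀² sin²(k₂a) / [4E(E − V₀)] = 1.016, hence T = 0.984.

T = 0.984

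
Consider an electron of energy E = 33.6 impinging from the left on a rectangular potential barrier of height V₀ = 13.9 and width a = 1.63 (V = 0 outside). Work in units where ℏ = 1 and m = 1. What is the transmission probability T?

T = 0.963

Above the barrier the interior wavenumber is k₂ = √(2m(E − V₀))/ℏ = 6.277, giving phase k₂a = 10.23.
Matching at both interfaces gives T⁻¹ = 1 + V₀² sin²(k₂a) / [4E(E − V₀)] = 1.038, hence T = 0.963.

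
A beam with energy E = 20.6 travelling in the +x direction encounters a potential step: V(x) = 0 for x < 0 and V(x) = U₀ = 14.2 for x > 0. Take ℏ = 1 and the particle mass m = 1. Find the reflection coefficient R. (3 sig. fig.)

On each side the TISE gives plane waves with k = √(2m(E − V))/ℏ: k₁ = √(2·1·20.6) = 6.419, k₂ = √(2·1·6.4) = 3.578.
Continuity of ψ and ψ′ at the step yields the reflection amplitude r = (k₁ − k₂)/(k₁ + k₂) = 0.2842; thus R = |r|² = 0.08077, T = 0.9192.

R = 0.0808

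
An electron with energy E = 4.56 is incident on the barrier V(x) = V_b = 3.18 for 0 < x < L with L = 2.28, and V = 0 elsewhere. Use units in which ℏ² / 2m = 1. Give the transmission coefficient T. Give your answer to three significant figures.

E > V_b: inside the barrier k₂ = √(2m(E − V_b))/ℏ = 1.175, k₂L = 2.678.
Matching at both interfaces gives T⁻¹ = 1 + V_b² sin²(k₂L) / [4E(E − V_b)] = 1.080, hence T = 0.926.

T = 0.926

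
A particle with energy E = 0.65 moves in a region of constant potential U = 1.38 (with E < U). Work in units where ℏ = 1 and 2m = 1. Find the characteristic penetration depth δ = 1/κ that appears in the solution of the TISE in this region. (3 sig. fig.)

δ = 1.17

Since E < U the TISE in this region is ψ'' = κ²ψ with κ = √(2m(U − E))/ℏ.
κ = √(2 × 0.5 × 0.73) = 0.8544. The penetration depth is δ = 1/κ = 1.17.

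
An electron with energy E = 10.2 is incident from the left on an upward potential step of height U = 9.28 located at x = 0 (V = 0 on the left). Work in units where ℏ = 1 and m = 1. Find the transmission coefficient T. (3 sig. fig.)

The wavenumbers are k₁ = √(2mE)/ℏ = 4.517 on the left and k₂ = √(2m(E − U))/ℏ = 1.356 on the right.
Matching ψ and ψ′ at x = 0 gives r = (k₁ − k₂)/(k₁ + k₂), so R = r² = 0.2895 and T = 1 − R = 0.7105.

T = 0.710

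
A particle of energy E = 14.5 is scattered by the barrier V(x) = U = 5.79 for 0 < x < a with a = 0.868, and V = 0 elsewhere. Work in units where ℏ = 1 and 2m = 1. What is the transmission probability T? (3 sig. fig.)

T = 0.980

E > U: inside the barrier k₂ = √(2m(E − U))/ℏ = 2.951, k₂a = 2.562.
T = [1 + U² sin²(k₂a) / (4E(E − U))]⁻¹ = 1/1.020 = 0.980.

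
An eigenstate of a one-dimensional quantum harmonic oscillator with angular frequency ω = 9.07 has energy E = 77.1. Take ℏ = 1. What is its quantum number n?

E_n = ℏω(n + ½) ⇒ n = E/(ℏω) − ½ = 77.1/9.07 − 0.5 = 8.001 → n = 8.

n = 8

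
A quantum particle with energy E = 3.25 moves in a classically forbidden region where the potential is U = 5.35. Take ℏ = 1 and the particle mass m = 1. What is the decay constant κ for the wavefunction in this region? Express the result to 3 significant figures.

κ = 2.05

Since E < U the TISE in this region is ψ'' = κ²ψ with κ = √(2m(U − E))/ℏ.
κ = √(2 × 1 × 2.1) = 2.049.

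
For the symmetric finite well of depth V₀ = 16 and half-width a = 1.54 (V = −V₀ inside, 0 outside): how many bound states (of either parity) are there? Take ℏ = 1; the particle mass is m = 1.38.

Define the well-strength parameter z₀ = (a/ℏ)√(2mV₀) = 1.54 × √(2·1.38·16) = 10.23.
A new bound state (alternating even/odd) appears each time z₀ passes a multiple of π/2, so N = ⌊2z₀/π⌋ + 1 = ⌊6.515⌋ + 1 = 7.

N = 7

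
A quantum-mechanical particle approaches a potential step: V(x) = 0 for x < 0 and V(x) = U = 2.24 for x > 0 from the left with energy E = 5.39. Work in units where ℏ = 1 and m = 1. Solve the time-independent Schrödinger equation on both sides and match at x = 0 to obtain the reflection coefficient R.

R = 0.0178

The wavenumbers are k₁ = √(2mE)/ℏ = 3.283 on the left and k₂ = √(2m(E − U))/ℏ = 2.510 on the right.
Continuity of ψ and ψ′ at the step yields the reflection amplitude r = (k₁ − k₂)/(k₁ + k₂) = 0.1335; thus R = |r|² = 0.01782, T = 0.9822.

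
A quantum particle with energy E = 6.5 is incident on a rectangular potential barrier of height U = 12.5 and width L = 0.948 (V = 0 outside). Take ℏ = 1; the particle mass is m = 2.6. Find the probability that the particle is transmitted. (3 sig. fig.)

T = 0.000100

E < U: inside the barrier ψ ∝ e^{±κx} with κ = √(2m(U − E))/ℏ = 5.586.
κL = 5.295, sinh(κL) = 99.69.
Matching ψ, ψ′ at both faces gives T = [1 + U² sinh²(κL) / (4E(U − E))]⁻¹ = 1/9955 = 0.000100.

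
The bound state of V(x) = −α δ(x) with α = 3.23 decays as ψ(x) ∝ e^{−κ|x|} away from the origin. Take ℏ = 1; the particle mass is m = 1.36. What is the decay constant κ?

κ = 4.39

Integrating the TISE across x = 0 gives the cusp condition ψ'(0⁺) − ψ'(0⁻) = −(2mα/ℏ²)ψ(0).
With ψ ∝ e^{−κ|x|} this yields −2κ = −2mα/ℏ², so κ = mα/ℏ² = 4.393.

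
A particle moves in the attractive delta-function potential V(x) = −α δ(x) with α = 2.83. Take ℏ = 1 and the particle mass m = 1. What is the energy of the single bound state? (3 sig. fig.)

The bound state is ψ(x) = √κ e^{−κ|x|}. The derivative jump ψ'(0⁺) − ψ'(0⁻) = −(2mα/ℏ²)ψ(0) fixes κ = mα/ℏ² = 2.830.
Then E = −ℏ²κ²/(2m) = −mα²/(2ℏ²) = -4.004.

E = -4.00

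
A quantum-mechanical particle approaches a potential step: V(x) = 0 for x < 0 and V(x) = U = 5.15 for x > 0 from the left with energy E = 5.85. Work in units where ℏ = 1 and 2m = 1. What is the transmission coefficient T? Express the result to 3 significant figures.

The wavenumbers are k₁ = √(2mE)/ℏ = 2.419 on the left and k₂ = √(2m(E − U))/ℏ = 0.8367 on the right.
Continuity of ψ and ψ′ at the step yields the reflection amplitude r = (k₁ − k₂)/(k₁ + k₂) = 0.4860; thus R = |r|² = 0.2362, T = 0.7638.

T = 0.764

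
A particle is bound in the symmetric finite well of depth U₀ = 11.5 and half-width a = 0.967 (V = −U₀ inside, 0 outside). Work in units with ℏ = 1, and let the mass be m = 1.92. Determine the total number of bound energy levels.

The dimensionless depth is z₀ = a√(2mU₀)/ℏ = 0.967 × √(44.16) = 6.426.
A new bound state (alternating even/odd) appears each time z₀ passes a multiple of π/2, so N = ⌊2z₀/π⌋ + 1 = ⌊4.091⌋ + 1 = 5.

N = 5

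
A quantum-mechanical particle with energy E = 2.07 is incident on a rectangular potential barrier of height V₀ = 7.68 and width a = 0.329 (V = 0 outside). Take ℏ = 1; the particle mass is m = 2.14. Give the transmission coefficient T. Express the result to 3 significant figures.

T = 0.120

Since E < V₀ the interior solution is evanescent with decay constant κ = √(2m(V₀ − E))/ℏ = 4.900.
κa = 1.612, sinh(κa) = 2.407.
The exact tunnelling result is T⁻¹ = 1 + V₀² sinh²(κa) / [4E(V₀ − E)] = 8.357, so T = 0.120.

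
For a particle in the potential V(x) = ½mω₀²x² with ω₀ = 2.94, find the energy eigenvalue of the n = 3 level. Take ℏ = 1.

The oscillator eigenvalues are E_n = ℏω₀(n + ½), so E_3 = 2.94 × 3.5 = 10.29.

E = 10.3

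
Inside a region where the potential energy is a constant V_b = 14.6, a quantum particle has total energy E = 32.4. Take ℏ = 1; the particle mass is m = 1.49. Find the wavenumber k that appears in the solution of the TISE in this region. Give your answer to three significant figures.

k = 7.28

With E > V_b the solution is oscillatory, ψ ∝ e^{±ikx} with k = √(2m(E − V_b))/ℏ.
k = √(2 × 1.49 × 17.8) = 7.283.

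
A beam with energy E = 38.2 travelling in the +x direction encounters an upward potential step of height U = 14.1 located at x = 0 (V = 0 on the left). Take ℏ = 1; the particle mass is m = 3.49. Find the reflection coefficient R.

The wavenumbers are k₁ = √(2mE)/ℏ = 16.33 on the left and k₂ = √(2m(E − U))/ℏ = 12.97 on the right.
Matching ψ and ψ′ at x = 0 gives r = (k₁ − k₂)/(k₁ + k₂), so R = r² = 0.01314 and T = 1 − R = 0.9869.

R = 0.0131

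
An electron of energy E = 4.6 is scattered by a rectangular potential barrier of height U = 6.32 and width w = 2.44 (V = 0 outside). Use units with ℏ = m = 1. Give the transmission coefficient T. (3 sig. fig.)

E < U: inside the barrier ψ ∝ e^{±κx} with κ = √(2m(U − E))/ℏ = 1.855.
κw = 4.526, sinh(κw) = 46.17.
Matching ψ, ψ′ at both faces gives T = [1 + U² sinh²(κw) / (4E(U − E))]⁻¹ = 1/2691 = 0.000372.

T = 0.000372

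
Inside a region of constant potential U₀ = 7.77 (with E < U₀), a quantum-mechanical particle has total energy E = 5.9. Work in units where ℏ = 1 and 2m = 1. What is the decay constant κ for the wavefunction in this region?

κ = 1.37

Since E < U₀ the TISE in this region is ψ'' = κ²ψ with κ = √(2m(U₀ − E))/ℏ.
κ = √(2 × 0.5 × 1.87) = 1.367.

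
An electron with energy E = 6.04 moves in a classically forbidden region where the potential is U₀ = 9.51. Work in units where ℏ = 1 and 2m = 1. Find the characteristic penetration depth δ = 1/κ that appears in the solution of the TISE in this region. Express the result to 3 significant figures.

Since E < U₀ the TISE in this region is ψ'' = κ²ψ with κ = √(2m(U₀ − E))/ℏ.
κ = √(2 × 0.5 × 3.47) = 1.863. The penetration depth is δ = 1/κ = 0.537.

δ = 0.537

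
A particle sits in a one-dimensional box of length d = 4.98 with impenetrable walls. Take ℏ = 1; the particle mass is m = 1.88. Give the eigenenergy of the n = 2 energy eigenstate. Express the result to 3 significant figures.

The infinite-well eigenfunctions ψ_n = √(2/d) sin(nπx/d) vanish at both walls, giving E_n = n²π²ℏ²/(2md²).
E_2 = 2² × π² / (2 × 1.88 × 4.98²) = 0.4234.

E = 0.423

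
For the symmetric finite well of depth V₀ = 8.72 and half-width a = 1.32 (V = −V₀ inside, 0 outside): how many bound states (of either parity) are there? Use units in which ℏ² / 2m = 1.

N = 3

Define the well-strength parameter z₀ = (a/ℏ)√(2mV₀) = 1.32 × √(2·0.5·8.72) = 3.898.
A new bound state (alternating even/odd) appears each time z₀ passes a multiple of π/2, so N = ⌊2z₀/π⌋ + 1 = ⌊2.481⌋ + 1 = 3.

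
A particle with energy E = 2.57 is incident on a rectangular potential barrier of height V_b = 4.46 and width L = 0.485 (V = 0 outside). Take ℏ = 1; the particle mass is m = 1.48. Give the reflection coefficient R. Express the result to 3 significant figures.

E < V_b: inside the barrier ψ ∝ e^{±κx} with κ = √(2m(V_b − E))/ℏ = 2.365.
κL = 1.147, sinh(κL) = 1.416.
Matching ψ, ψ′ at both faces gives T = [1 + V_b² sinh²(κL) / (4E(V_b − E))]⁻¹ = 1/3.052 = 0.328.
R = 1 − T = 0.672.

R = 0.672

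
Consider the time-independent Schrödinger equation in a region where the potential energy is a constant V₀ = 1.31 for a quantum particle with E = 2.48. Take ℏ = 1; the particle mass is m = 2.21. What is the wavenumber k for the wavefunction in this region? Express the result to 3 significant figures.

With E > V₀ the solution is oscillatory, ψ ∝ e^{±ikx} with k = √(2m(E − V₀))/ℏ.
k = √(2 × 2.21 × 1.17) = 2.274.

k = 2.27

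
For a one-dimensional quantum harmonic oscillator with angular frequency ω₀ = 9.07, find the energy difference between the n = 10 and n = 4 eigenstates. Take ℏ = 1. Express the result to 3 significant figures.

E_n = ℏω₀(n + ½), so ΔE = (10 − 4) ℏω₀ = 6 × 9.07 = 54.42.

ΔE = 54.4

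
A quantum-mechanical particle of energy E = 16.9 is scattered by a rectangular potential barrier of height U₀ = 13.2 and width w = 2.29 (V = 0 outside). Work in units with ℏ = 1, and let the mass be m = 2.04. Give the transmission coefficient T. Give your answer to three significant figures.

T = 0.850

Above the barrier the interior wavenumber is k₂ = √(2m(E − U₀))/ℏ = 3.885, giving phase k₂w = 8.897.
Matching at both interfaces gives T⁻¹ = 1 + U₀² sin²(k₂w) / [4E(E − U₀)] = 1.176, hence T = 0.850.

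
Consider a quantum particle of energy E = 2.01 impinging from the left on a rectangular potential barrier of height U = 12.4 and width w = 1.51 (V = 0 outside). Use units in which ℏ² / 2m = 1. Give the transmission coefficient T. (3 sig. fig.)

Since E < U the interior solution is evanescent with decay constant κ = √(2m(U − E))/ℏ = 3.223.
κw = 4.867, sinh(κw) = 64.98.
The exact tunnelling result is T⁻¹ = 1 + U² sinh²(κw) / [4E(U − E)] = 7773, so T = 0.000129.

T = 0.000129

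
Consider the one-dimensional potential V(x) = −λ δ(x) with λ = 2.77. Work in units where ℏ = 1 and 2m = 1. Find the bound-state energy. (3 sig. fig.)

The bound state is ψ(x) = √κ e^{−κ|x|}. The derivative jump ψ'(0⁺) − ψ'(0⁻) = −(2mλ/ℏ²)ψ(0) fixes κ = mλ/ℏ² = 1.385.
Then E = −ℏ²κ²/(2m) = −mλ²/(2ℏ²) = -1.918.

E = -1.92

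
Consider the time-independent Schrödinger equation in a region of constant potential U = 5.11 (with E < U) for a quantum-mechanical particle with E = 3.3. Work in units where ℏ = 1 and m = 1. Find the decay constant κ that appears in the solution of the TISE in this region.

Since E < U the TISE in this region is ψ'' = κ²ψ with κ = √(2m(U − E))/ℏ.
κ = √(2 × 1 × 1.81) = 1.903.

κ = 1.90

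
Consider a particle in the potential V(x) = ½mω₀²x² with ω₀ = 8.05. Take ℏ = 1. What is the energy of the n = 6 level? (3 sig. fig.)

E = 52.3

The oscillator eigenvalues are E_n = ℏω₀(n + ½), so E_6 = 8.05 × 6.5 = 52.33.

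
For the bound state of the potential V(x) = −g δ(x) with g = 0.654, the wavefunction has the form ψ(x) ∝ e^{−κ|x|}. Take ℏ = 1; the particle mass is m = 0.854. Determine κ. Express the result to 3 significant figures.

κ = 0.559

Integrate −(ℏ²/2m)ψ'' − gδ(x)ψ = Eψ from −ε to +ε: the ψ'' term gives ψ'(0⁺) − ψ'(0⁻) and the δ term gives −(2mg/ℏ²)ψ(0).
With ψ ∝ e^{−κ|x|} this yields −2κ = −2mg/ℏ², so κ = mg/ℏ² = 0.5585.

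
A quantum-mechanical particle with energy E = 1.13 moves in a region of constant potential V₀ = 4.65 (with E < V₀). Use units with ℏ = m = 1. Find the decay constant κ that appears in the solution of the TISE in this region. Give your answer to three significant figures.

κ = 2.65

Since E < V₀ the TISE in this region is ψ'' = κ²ψ with κ = √(2m(V₀ − E))/ℏ.
κ = √(2 × 1 × 3.52) = 2.653.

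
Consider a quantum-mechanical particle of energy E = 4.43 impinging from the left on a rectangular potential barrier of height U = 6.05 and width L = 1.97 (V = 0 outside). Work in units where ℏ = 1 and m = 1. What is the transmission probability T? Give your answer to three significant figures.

Since E < U the interior solution is evanescent with decay constant κ = √(2m(U − E))/ℏ = 1.800.
κL = 3.546, sinh(κL) = 17.32.
Matching ψ, ψ′ at both faces gives T = [1 + U² sinh²(κL) / (4E(U − E))]⁻¹ = 1/383.6 = 0.00261.

T = 0.00261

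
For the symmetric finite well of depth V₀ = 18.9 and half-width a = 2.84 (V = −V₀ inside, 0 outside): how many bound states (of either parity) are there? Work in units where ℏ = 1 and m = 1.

N = 12

The dimensionless depth is z₀ = a√(2mV₀)/ℏ = 2.84 × √(37.80) = 17.46.
A new bound state (alternating even/odd) appears each time z₀ passes a multiple of π/2, so N = ⌊2z₀/π⌋ + 1 = ⌊11.12⌋ + 1 = 12.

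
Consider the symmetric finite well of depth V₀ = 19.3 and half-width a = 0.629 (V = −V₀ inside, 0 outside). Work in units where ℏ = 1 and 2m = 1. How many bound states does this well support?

The dimensionless depth is z₀ = a√(2mV₀)/ℏ = 0.629 × √(19.30) = 2.763.
The even/odd transcendental equations gain one root per π/2 in z₀, giving N = 1 + ⌊2z₀/π⌋ = 1 + ⌊1.759⌋ = 2.

N = 2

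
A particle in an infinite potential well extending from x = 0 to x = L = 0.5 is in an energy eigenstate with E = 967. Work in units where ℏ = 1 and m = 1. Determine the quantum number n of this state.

n = 7

For an infinite well E_n = n²π²ℏ²/(2mL²), so n = (L/πℏ)√(2mE).
n = (0.5/π) × √(2 × 1 × 967) = 6.999 → n = 7.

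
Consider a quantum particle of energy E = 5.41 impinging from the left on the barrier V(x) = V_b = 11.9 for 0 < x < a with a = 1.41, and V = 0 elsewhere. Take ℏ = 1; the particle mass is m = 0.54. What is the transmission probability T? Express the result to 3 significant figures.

T = 0.00227

Since E < V_b the interior solution is evanescent with decay constant κ = √(2m(V_b − E))/ℏ = 2.647.
κa = 3.733, sinh(κa) = 20.89.
Matching ψ, ψ′ at both faces gives T = [1 + V_b² sinh²(κa) / (4E(V_b − E))]⁻¹ = 1/441.0 = 0.00227.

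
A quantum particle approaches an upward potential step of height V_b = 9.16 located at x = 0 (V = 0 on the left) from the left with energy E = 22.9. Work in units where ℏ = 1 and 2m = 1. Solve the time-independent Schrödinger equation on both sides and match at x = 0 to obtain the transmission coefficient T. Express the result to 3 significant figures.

T = 0.984

The wavenumbers are k₁ = √(2mE)/ℏ = 4.785 on the left and k₂ = √(2m(E − V_b))/ℏ = 3.707 on the right.
Matching ψ and ψ′ at x = 0 gives r = (k₁ − k₂)/(k₁ + k₂), so R = r² = 0.01613 and T = 1 − R = 0.9839.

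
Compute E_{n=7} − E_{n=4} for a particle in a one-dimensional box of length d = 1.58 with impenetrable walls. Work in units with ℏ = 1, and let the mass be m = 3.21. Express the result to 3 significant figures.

ΔE = 20.3

E_n = n²π²ℏ²/(2md²), so ΔE = (7² − 4²) π²ℏ²/(2md²).
ΔE = 33 × π² / (2 × 3.21 × 1.58²) = 20.32.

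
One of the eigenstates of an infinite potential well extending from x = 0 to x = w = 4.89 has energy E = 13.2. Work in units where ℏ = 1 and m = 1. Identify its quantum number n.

n = 8

From E_n = n²π²ℏ²/(2mw²) invert to n = √(2mw²E)/(πℏ).
n = (4.89/π) × √(2 × 1 × 13.2) = 7.998 → n = 8.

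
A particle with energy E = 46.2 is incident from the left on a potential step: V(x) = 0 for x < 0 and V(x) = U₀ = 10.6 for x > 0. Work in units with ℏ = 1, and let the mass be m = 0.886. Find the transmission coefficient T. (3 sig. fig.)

The wavenumbers are k₁ = √(2mE)/ℏ = 9.048 on the left and k₂ = √(2m(E − U₀))/ℏ = 7.942 on the right.
Matching ψ and ψ′ at x = 0 gives r = (k₁ − k₂)/(k₁ + k₂), so R = r² = 0.004234 and T = 1 − R = 0.9958.

T = 0.996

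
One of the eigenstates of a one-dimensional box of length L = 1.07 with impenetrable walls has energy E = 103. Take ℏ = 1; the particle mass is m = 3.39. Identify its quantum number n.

From E_n = n²π²ℏ²/(2mL²) invert to n = √(2mL²E)/(πℏ).
n = (1.07/π) × √(2 × 3.39 × 103) = 9.001 → n = 9.

n = 9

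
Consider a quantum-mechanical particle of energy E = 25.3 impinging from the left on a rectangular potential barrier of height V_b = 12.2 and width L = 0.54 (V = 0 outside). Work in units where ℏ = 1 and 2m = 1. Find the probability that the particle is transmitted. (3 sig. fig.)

T = 0.912

E > V_b: inside the barrier k₂ = √(2m(E − V_b))/ℏ = 3.619, k₂L = 1.954.
T = [1 + V_b² sin²(k₂L) / (4E(E − V_b))]⁻¹ = 1/1.097 = 0.912.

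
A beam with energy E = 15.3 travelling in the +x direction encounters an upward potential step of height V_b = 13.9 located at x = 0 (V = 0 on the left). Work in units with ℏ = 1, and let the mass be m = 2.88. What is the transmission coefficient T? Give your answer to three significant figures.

T = 0.713

On each side the TISE gives plane waves with k = √(2m(E − V))/ℏ: k₁ = √(2·2.88·15.3) = 9.388, k₂ = √(2·2.88·1.4) = 2.840.
Continuity of ψ and ψ′ at the step yields the reflection amplitude r = (k₁ − k₂)/(k₁ + k₂) = 0.5355; thus R = |r|² = 0.2868, T = 0.7132.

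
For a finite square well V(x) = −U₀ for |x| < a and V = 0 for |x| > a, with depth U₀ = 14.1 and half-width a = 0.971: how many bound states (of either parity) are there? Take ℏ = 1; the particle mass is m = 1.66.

N = 5

Define the well-strength parameter z₀ = (a/ℏ)√(2mU₀) = 0.971 × √(2·1.66·14.1) = 6.644.
A new bound state (alternating even/odd) appears each time z₀ passes a multiple of π/2, so N = ⌊2z₀/π⌋ + 1 = ⌊4.229⌋ + 1 = 5.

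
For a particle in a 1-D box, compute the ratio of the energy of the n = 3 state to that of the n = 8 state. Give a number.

0.140625

Since E_n ∝ n², the ratio is (3/8)² = 0.140625.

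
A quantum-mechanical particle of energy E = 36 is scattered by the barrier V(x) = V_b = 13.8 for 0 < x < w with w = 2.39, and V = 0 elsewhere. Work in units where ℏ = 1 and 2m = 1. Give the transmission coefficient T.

Above the barrier the interior wavenumber is k₂ = √(2m(E − V_b))/ℏ = 4.712, giving phase k₂w = 11.26.
Matching at both interfaces gives T⁻¹ = 1 + V_b² sin²(k₂w) / [4E(E − V_b)] = 1.055, hence T = 0.947.

T = 0.947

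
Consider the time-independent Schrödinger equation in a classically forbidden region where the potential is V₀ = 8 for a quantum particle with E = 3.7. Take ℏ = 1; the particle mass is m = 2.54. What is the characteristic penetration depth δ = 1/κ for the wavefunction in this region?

δ = 0.214

Since E < V₀ the TISE in this region is ψ'' = κ²ψ with κ = √(2m(V₀ − E))/ℏ.
κ = √(2 × 2.54 × 4.3) = 4.674. The penetration depth is δ = 1/κ = 0.214.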